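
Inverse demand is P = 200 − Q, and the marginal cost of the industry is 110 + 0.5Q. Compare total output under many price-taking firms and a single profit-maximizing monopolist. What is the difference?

Total output falls by 24

Competitive equilibrium sets price equal to marginal cost: 200 − Q = 110 + 0.5Q, so Q = 60 and P = 140.
A monopolist chooses Q where MR = MC. MR = 200 − 2Q; setting this equal to 110 + 0.5Q gives Q = 36 and P = 164.
Change in total output: 36 − 60 = −24.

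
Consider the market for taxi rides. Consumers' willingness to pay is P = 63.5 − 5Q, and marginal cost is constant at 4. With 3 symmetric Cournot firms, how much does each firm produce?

q_i = 2.975

With 3 symmetric Cournot firms, each firm's FOC gives 63.5 − 20q = 4, so q = 2.975, Q = 3·2.975 = 8.925, and P = 18.875.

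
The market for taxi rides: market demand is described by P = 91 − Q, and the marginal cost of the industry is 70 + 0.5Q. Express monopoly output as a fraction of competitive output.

Monopoly sets MR = MC: 91 − 2Q = 70 + 0.5Q ⇒ Q = 8.4, P = 91 − 8.4 = 82.6.
Competitive equilibrium sets price equal to marginal cost: 91 − Q = 70 + 0.5Q, so Q = 14 and P = 77.
Ratio Q_m/Q_c = 8.4/14 = 0.6.

Q_m/Q_c = 0.6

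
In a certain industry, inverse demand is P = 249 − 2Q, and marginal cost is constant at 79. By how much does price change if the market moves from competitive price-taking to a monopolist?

Under competition P = MC = 79, so Q = (249 − 79)/2 = 85.
A monopolist chooses Q where MR = MC. MR = 249 − 4Q; setting this equal to 79 gives Q = 42.5 and P = 164.
Change in price: 164 − 79 = 85.

Price rises by 85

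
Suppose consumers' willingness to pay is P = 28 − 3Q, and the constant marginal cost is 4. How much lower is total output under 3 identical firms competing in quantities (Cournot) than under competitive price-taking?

Q falls by 2

Under competition P = MC = 4, so Q = (28 − 4)/3 = 8.
In a 3-firm Cournot equilibrium, symmetry and the first-order condition give q = (28 − 4)/(12) = 2. So Q = 6 and P = 10.
Change in total output: 6 − 8 = −2.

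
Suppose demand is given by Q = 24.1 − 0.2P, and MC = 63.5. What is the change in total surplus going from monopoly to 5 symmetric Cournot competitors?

TS rises by 72.2

Inverting demand: P = 120.5 − 5Q.
A monopolist chooses Q where MR = MC. MR = 120.5 − 10Q; setting this equal to 63.5 gives Q = 5.7 and P = 92.
CS = ½·(120.5 − 92)·5.7 = 81.225; PS = (92 − 63.5)·5.7 = 162.45; TS = 243.675.
With 5 symmetric Cournot firms, each firm's FOC gives 120.5 − 30q = 63.5, so q = 1.9, Q = 5·1.9 = 9.5, and P = 73.
CS = ½·(120.5 − 73)·9.5 = 225.625; PS = (73 − 63.5)·9.5 = 90.25; TS = 315.875.
Change in total surplus: 315.875 − 243.675 = 72.2.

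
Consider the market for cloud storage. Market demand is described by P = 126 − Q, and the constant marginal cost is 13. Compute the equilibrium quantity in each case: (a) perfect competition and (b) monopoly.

Under competition P = MC = 13, so Q = (126 − 13)/1 = 113.
A monopolist chooses Q where MR = MC. MR = 126 − 2Q; setting this equal to 13 gives Q = 56.5 and P = 69.5.

Competition: Q = 113; Monopoly: Q = 56.5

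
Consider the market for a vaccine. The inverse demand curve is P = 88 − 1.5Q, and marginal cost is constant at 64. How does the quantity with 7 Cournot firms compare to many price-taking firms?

Cournot: Q = 14; Competition: Q = 16

In a 7-firm Cournot equilibrium, symmetry and the first-order condition give q = (88 − 64)/(12) = 2. So Q = 14 and P = 67.
Competitive firms price at marginal cost: P = 64, giving Q = 16.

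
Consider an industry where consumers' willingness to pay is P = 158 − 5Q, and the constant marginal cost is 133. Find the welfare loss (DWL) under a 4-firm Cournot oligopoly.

Under competition P = MC = 133, so Q = (158 − 133)/5 = 5.
Cournot with 4 identical firms: the symmetric best-response condition is 158 − 25q = 133. Each firm produces q = 1, total output Q = 4, price P = 138.
DWL is the triangle between Q = 4 and Q = 5: ½·(5 − 4)·(138 − 133) = 2.5.

DWL = 2.5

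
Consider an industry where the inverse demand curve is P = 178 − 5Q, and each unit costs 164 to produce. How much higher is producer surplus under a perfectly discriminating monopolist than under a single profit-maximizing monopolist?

Producer surplus rises by 9.8

Monopoly sets MR = MC: 178 − 10Q = 164 ⇒ Q = 1.4, P = 178 − 5·1.4 = 171.
PS = (171 − 164)·1.4 = 9.8.
Under first-degree price discrimination the firm charges each unit its demand price and produces up to where P = MC, i.e. Q = 2.8. Consumer surplus is zero; producer surplus equals total surplus.
PS = ½·(178 − 164)·2.8 = 19.6.
Change in producer surplus: 19.6 − 9.8 = 9.8.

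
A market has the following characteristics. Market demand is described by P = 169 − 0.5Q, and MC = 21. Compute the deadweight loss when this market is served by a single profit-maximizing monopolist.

DWL = 5476

Competitive firms price at marginal cost: P = 21, giving Q = 296.
Monopoly sets MR = MC: 169 − Q = 21 ⇒ Q = 148, P = 169 − 0.5·148 = 95.
DWL is the triangle between Q = 148 and Q = 296: ½·(296 − 148)·(95 − 21) = 5476.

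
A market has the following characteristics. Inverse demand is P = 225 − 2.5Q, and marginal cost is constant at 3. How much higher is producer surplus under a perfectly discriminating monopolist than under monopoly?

PS rises by 4928.4

Monopoly sets MR = MC: 225 − 5Q = 3 ⇒ Q = 44.4, P = 225 − 2.5·44.4 = 114.
PS = (114 − 3)·44.4 = 4928.4.
A perfectly discriminating monopolist sells every unit with P(Q) ≥ MC(Q), so output equals the competitive quantity Q = 88.8. Each buyer pays their reservation price, so CS = 0 and the firm captures all surplus.
PS = ½·(225 − 3)·88.8 = 9856.8.
Change in producer surplus: 9856.8 − 4928.4 = 4928.4.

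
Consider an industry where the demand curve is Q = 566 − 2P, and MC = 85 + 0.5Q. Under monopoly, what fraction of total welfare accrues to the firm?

Inverting demand: P = 283 − 0.5Q.
The monopolist equates marginal revenue to marginal cost: 283 − Q = 85 + 0.5Q, so Q = 132. From demand, P = 217.
CS = ½·(283 − 217)·132 = 4356.
PS = P·Q − VC(Q) = 217·132 − (85·132 + ½·0.5·132²) = 13068.
Share captured = PS/TS = 13068/17424 = 0.75.

PS/TS = 0.75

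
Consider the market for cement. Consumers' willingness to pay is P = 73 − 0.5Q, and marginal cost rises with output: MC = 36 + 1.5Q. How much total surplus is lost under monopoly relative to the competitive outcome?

Under competition P = MC: 73 − 0.5Q = 36 + 1.5Q ⇒ Q = 18.5, P = 63.75.
The monopolist equates marginal revenue to marginal cost: 73 − Q = 36 + 1.5Q, so Q = 14.8. From demand, P = 65.6.
CS = ½·(73 − 63.75)·18.5 = 1369/16; PS = (63.75·18.5 − 36·18.5 − ½·1.5·18.5²) = 4107/16; TS = 342.25.
CS = ½·(73 − 65.6)·14.8 = 54.76; PS = (65.6·14.8 − 36·14.8 − ½·1.5·14.8²) = 273.8; TS = 328.56.
DWL = 342.25 − 328.56 = 13.69.

DWL = 13.69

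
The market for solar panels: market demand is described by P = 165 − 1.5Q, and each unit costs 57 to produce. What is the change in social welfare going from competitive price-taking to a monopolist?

TS falls by 972

Under competition P = MC = 57, so Q = (165 − 57)/1.5 = 72.
CS = ½·(165 − 57)·72 = 3888; PS = (57 − 57)·72 = 0; TS = 3888.
A monopolist chooses Q where MR = MC. MR = 165 − 3Q; setting this equal to 57 gives Q = 36 and P = 111.
CS = ½·(165 − 111)·36 = 972; PS = (111 − 57)·36 = 1944; TS = 2916.
Change in social welfare: 2916 − 3888 = −972.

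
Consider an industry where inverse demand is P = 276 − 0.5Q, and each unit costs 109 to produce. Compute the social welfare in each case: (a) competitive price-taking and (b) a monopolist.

Competition: TS = 27889; Monopoly: TS = 20916.75

Perfect competition: P = MC = 109, so 276 − 0.5Q = 109 and Q = 334.
CS = ½·(276 − 109)·334 = 27889; PS = (109 − 109)·334 = 0; TS = 27889.
The monopolist equates marginal revenue to marginal cost: 276 − Q = 109, so Q = 167. From demand, P = 192.5.
CS = ½·(276 − 192.5)·167 = 6972.25; PS = (192.5 − 109)·167 = 13944.5; TS = 20916.75.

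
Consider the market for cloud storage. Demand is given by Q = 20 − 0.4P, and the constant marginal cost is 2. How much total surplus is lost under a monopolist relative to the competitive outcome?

Inverting demand: P = 50 − 2.5Q.
Under competition P = MC = 2, so Q = (50 − 2)/2.5 = 19.2.
Monopoly sets MR = MC: 50 − 5Q = 2 ⇒ Q = 9.6, P = 50 − 2.5·9.6 = 26.
DWL is the triangle between Q = 9.6 and Q = 19.2: ½·(19.2 − 9.6)·(26 − 2) = 115.2.

DWL = 115.2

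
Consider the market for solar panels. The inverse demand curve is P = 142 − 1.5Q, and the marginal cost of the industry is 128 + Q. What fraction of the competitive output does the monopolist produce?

A monopolist chooses Q where MR = MC. MR = 142 − 3Q; setting this equal to 128 + Q gives Q = 3.5 and P = 136.75.
Competitive equilibrium sets price equal to marginal cost: 142 − 1.5Q = 128 + Q, so Q = 5.6 and P = 133.6.
Ratio Q_m/Q_c = 3.5/5.6 = 0.625.

Q_m/Q_c = 0.625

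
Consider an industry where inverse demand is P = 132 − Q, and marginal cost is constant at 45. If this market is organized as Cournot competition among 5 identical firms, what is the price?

In a 5-firm Cournot equilibrium, symmetry and the first-order condition give q = (132 − 45)/(6) = 14.5. So Q = 72.5 and P = 59.5.

P = 59.5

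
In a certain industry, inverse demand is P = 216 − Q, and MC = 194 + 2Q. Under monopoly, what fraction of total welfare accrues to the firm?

The monopolist equates marginal revenue to marginal cost: 216 − 2Q = 194 + 2Q, so Q = 5.5. From demand, P = 210.5.
CS = ½·(216 − 210.5)·5.5 = 15.125.
PS = P·Q − VC(Q) = 210.5·5.5 − (194·5.5 + ½·2·5.5²) = 60.5.
Share captured = PS/TS = 60.5/75.625 = 0.8.

PS/TS = 0.8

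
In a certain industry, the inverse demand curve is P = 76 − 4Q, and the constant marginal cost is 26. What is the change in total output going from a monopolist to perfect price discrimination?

Q rises by 6.25

Monopoly sets MR = MC: 76 − 8Q = 26 ⇒ Q = 6.25, P = 76 − 4·6.25 = 51.
A perfectly discriminating monopolist sells every unit with P(Q) ≥ MC(Q), so output equals the competitive quantity Q = 12.5. Each buyer pays their reservation price, so CS = 0 and the firm captures all surplus.
Change in total output: 12.5 − 6.25 = 6.25.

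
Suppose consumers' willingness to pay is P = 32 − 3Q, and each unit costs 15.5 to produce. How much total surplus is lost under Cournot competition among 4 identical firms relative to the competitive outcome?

Perfect competition: P = MC = 15.5, so 32 − 3Q = 15.5 and Q = 5.5.
Cournot with 4 identical firms: the symmetric best-response condition is 32 − 15q = 15.5. Each firm produces q = 1.1, total output Q = 4.4, price P = 18.8.
DWL is the triangle between Q = 4.4 and Q = 5.5: ½·(5.5 − 4.4)·(18.8 − 15.5) = 1.815.

DWL = 1.815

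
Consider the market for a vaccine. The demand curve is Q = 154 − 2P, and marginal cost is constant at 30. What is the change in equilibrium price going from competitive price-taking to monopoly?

P rises by 23.5

Inverting demand: P = 77 − 0.5Q.
Perfect competition: P = MC = 30, so 77 − 0.5Q = 30 and Q = 94.
Monopoly sets MR = MC: 77 − Q = 30 ⇒ Q = 47, P = 77 − 0.5·47 = 53.5.
Change in equilibrium price: 53.5 − 30 = 23.5.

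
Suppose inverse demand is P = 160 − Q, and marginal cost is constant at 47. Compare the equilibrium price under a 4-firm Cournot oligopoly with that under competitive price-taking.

With 4 symmetric Cournot firms, each firm's FOC gives 160 − 5q = 47, so q = 22.6, Q = 4·22.6 = 90.4, and P = 69.6.
Perfect competition: P = MC = 47, so 160 − Q = 47 and Q = 113.

Cournot: P = 69.6; Competition: P = 47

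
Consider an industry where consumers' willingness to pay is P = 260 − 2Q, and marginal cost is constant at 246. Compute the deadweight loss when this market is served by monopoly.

DWL = 12.25

Perfect competition: P = MC = 246, so 260 − 2Q = 246 and Q = 7.
Monopoly sets MR = MC: 260 − 4Q = 246 ⇒ Q = 3.5, P = 260 − 2·3.5 = 253.
DWL is the triangle between Q = 3.5 and Q = 7: ½·(7 − 3.5)·(253 − 246) = 12.25.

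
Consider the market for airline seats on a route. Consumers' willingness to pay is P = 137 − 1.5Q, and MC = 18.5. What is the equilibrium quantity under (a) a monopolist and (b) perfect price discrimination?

A monopolist chooses Q where MR = MC. MR = 137 − 3Q; setting this equal to 18.5 gives Q = 39.5 and P = 77.75.
Under first-degree price discrimination the firm charges each unit its demand price and produces up to where P = MC, i.e. Q = 79. Consumer surplus is zero; producer surplus equals total surplus.

Monopoly: Q = 39.5; Perfect PD: Q = 79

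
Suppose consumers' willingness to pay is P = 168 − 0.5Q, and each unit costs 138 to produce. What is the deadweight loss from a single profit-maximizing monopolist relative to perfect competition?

DWL = 225

Perfect competition: P = MC = 138, so 168 − 0.5Q = 138 and Q = 60.
The monopolist equates marginal revenue to marginal cost: 168 − Q = 138, so Q = 30. From demand, P = 153.
DWL is the triangle between Q = 30 and Q = 60: ½·(60 − 30)·(153 − 138) = 225.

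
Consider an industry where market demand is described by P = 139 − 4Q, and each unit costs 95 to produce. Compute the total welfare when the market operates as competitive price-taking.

TS = 242

Competitive firms price at marginal cost: P = 95, giving Q = 11.
CS = ½·(139 − 95)·11 = 242; PS = (95 − 95)·11 = 0; TS = 242.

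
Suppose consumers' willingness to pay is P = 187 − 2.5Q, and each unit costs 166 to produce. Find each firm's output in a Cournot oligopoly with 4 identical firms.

q_i = 1.68

With 4 symmetric Cournot firms, each firm's FOC gives 187 − 12.5q = 166, so q = 1.68, Q = 4·1.68 = 6.72, and P = 170.2.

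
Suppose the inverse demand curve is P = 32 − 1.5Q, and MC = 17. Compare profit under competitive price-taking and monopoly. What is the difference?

π rises by 37.5

Under competition P = MC = 17, so Q = (32 − 17)/1.5 = 10.
Profit = (17 − 17)·10 = 0.
Monopoly sets MR = MC: 32 − 3Q = 17 ⇒ Q = 5, P = 32 − 1.5·5 = 24.5.
Profit = (24.5 − 17)·5 = 37.5.
Change in profit: 37.5 − 0 = 37.5.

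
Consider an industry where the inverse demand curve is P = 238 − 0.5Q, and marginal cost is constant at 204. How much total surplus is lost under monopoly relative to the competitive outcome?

Under competition P = MC = 204, so Q = (238 − 204)/0.5 = 68.
The monopolist equates marginal revenue to marginal cost: 238 − Q = 204, so Q = 34. From demand, P = 221.
DWL is the triangle between Q = 34 and Q = 68: ½·(68 − 34)·(221 − 204) = 289.

DWL = 289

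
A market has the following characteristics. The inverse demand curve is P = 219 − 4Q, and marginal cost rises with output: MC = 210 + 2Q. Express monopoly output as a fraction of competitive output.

The monopolist equates marginal revenue to marginal cost: 219 − 8Q = 210 + 2Q, so Q = 0.9. From demand, P = 215.4.
Under competition P = MC: 219 − 4Q = 210 + 2Q ⇒ Q = 1.5, P = 213.
Ratio Q_m/Q_c = 0.9/1.5 = 0.6.

Q_m/Q_c = 0.6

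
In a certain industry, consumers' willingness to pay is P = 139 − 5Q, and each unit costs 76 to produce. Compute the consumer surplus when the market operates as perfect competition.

Competitive firms price at marginal cost: P = 76, giving Q = 12.6.
CS = ½·(139 − 76)·12.6 = 396.9.

CS = 396.9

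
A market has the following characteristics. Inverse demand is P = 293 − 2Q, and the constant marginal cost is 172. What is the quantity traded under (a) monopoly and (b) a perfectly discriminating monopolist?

The monopolist equates marginal revenue to marginal cost: 293 − 4Q = 172, so Q = 30.25. From demand, P = 232.5.
A perfectly discriminating monopolist sells every unit with P(Q) ≥ MC(Q), so output equals the competitive quantity Q = 60.5. Each buyer pays their reservation price, so CS = 0 and the firm captures all surplus.

Monopoly: Q = 30.25; Perfect PD: Q = 60.5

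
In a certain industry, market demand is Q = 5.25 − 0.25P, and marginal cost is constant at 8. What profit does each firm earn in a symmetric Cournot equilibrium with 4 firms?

Inverting demand: P = 21 − 4Q.
In a 4-firm Cournot equilibrium, symmetry and the first-order condition give q = (21 − 8)/(20) = 0.65. So Q = 2.6 and P = 10.6.
Each firm's profit = (10.6 − 8)·0.65 = 1.69.

π_i = 1.69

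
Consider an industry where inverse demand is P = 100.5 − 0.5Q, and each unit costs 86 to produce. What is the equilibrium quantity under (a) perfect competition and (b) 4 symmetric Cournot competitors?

Competitive firms price at marginal cost: P = 86, giving Q = 29.
Cournot with 4 identical firms: the symmetric best-response condition is 100.5 − 2.5q = 86. Each firm produces q = 5.8, total output Q = 23.2, price P = 88.9.

Competition: Q = 29; Cournot: Q = 23.2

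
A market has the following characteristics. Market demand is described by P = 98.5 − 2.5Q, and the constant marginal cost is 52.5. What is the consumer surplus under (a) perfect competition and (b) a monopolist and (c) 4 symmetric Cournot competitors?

Competitive firms price at marginal cost: P = 52.5, giving Q = 18.4.
CS = ½·(98.5 − 52.5)·18.4 = 423.2.
Monopoly sets MR = MC: 98.5 − 5Q = 52.5 ⇒ Q = 9.2, P = 98.5 − 2.5·9.2 = 75.5.
CS = ½·(98.5 − 75.5)·9.2 = 105.8.
Cournot with 4 identical firms: the symmetric best-response condition is 98.5 − 12.5q = 52.5. Each firm produces q = 3.68, total output Q = 14.72, price P = 61.7.
CS = ½·(98.5 − 61.7)·14.72 = 270.848.

Competition: CS = 423.2; Monopoly: CS = 105.8; Cournot: CS = 270.848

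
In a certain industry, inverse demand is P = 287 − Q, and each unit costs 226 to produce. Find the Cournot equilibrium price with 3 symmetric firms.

P = 241.25

Cournot with 3 identical firms: the symmetric best-response condition is 287 − 4q = 226. Each firm produces q = 15.25, total output Q = 45.75, price P = 241.25.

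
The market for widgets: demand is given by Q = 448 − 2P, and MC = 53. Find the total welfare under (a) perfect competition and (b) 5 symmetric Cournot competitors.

Competition: TS = 29241; Cournot: TS = 28428.75

Inverting demand: P = 224 − 0.5Q.
Competitive firms price at marginal cost: P = 53, giving Q = 342.
CS = ½·(224 − 53)·342 = 29241; PS = (53 − 53)·342 = 0; TS = 29241.
With 5 symmetric Cournot firms, each firm's FOC gives 224 − 3q = 53, so q = 57, Q = 5·57 = 285, and P = 81.5.
CS = ½·(224 − 81.5)·285 = 20306.25; PS = (81.5 − 53)·285 = 8122.5; TS = 28428.75.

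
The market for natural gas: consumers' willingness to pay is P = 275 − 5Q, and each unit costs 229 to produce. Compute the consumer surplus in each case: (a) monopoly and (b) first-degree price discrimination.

Monopoly sets MR = MC: 275 − 10Q = 229 ⇒ Q = 4.6, P = 275 − 5·4.6 = 252.
CS = ½·(275 − 252)·4.6 = 52.9.
A perfectly discriminating monopolist sells every unit with P(Q) ≥ MC(Q), so output equals the competitive quantity Q = 9.2. Each buyer pays their reservation price, so CS = 0 and the firm captures all surplus.
CS = 0.

Monopoly: CS = 52.9; Perfect PD: CS = 0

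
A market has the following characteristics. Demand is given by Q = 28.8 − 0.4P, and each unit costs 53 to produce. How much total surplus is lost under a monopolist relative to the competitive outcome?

Inverting demand: P = 72 − 2.5Q.
Under competition P = MC = 53, so Q = (72 − 53)/2.5 = 7.6.
A monopolist chooses Q where MR = MC. MR = 72 − 5Q; setting this equal to 53 gives Q = 3.8 and P = 62.5.
DWL is the triangle between Q = 3.8 and Q = 7.6: ½·(7.6 − 3.8)·(62.5 − 53) = 18.05.

DWL = 18.05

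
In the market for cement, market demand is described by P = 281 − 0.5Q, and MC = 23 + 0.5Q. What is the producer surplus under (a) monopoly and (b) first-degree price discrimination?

Monopoly: PS = 22188; Perfect PD: PS = 33282

A monopolist chooses Q where MR = MC. MR = 281 − Q; setting this equal to 23 + 0.5Q gives Q = 172 and P = 195.
PS = P·Q − VC(Q) = 195·172 − (23·172 + ½·0.5·172²) = 22188.
Under first-degree price discrimination the firm charges each unit its demand price and produces up to where P = MC, i.e. Q = 258. Consumer surplus is zero; producer surplus equals total surplus.
PS = ½·(281 − 23)·258 = 33282.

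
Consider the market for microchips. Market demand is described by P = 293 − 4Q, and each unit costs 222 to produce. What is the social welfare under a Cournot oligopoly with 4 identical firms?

TS = 604.92

Cournot with 4 identical firms: the symmetric best-response condition is 293 − 20q = 222. Each firm produces q = 3.55, total output Q = 14.2, price P = 236.2.
CS = ½·(293 − 236.2)·14.2 = 403.28; PS = (236.2 − 222)·14.2 = 201.64; TS = 604.92.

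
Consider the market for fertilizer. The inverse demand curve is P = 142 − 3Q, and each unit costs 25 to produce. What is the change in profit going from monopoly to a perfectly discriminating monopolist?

Profit rises by 1140.75

Monopoly sets MR = MC: 142 − 6Q = 25 ⇒ Q = 19.5, P = 142 − 3·19.5 = 83.5.
Profit = (83.5 − 25)·19.5 = 1140.75.
A perfectly discriminating monopolist sells every unit with P(Q) ≥ MC(Q), so output equals the competitive quantity Q = 39. Each buyer pays their reservation price, so CS = 0 and the firm captures all surplus.
PS equals the full surplus area, 2281.5. Profit = 2281.5 = 2281.5.
Change in profit: 2281.5 − 1140.75 = 1140.75.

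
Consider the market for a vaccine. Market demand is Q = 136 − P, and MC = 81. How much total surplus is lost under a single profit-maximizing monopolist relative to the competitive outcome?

DWL = 378.125

Inverting demand: P = 136 − Q.
Perfect competition: P = MC = 81, so 136 − Q = 81 and Q = 55.
A monopolist chooses Q where MR = MC. MR = 136 − 2Q; setting this equal to 81 gives Q = 27.5 and P = 108.5.
DWL is the triangle between Q = 27.5 and Q = 55: ½·(55 − 27.5)·(108.5 − 81) = 378.125.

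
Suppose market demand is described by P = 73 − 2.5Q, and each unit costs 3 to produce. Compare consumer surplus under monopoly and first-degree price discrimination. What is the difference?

CS falls by 245

Monopoly sets MR = MC: 73 − 5Q = 3 ⇒ Q = 14, P = 73 − 2.5·14 = 38.
CS = ½·(73 − 38)·14 = 245.
A perfectly discriminating monopolist sells every unit with P(Q) ≥ MC(Q), so output equals the competitive quantity Q = 28. Each buyer pays their reservation price, so CS = 0 and the firm captures all surplus.
CS = 0.
Change in consumer surplus: 0 − 245 = −245.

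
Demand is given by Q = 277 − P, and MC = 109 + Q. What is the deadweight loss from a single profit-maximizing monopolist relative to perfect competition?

DWL = 784

Inverting demand: P = 277 − Q.
Competitive equilibrium sets price equal to marginal cost: 277 − Q = 109 + Q, so Q = 84 and P = 193.
A monopolist chooses Q where MR = MC. MR = 277 − 2Q; setting this equal to 109 + Q gives Q = 56 and P = 221.
CS = ½·(277 − 193)·84 = 3528; PS = (193·84 − 109·84 − ½·1·84²) = 3528; TS = 7056.
CS = ½·(277 − 221)·56 = 1568; PS = (221·56 − 109·56 − ½·1·56²) = 4704; TS = 6272.
DWL = 7056 − 6272 = 784.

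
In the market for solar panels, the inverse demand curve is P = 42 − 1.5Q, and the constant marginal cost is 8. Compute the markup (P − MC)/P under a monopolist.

Monopoly sets MR = MC: 42 − 3Q = 8 ⇒ Q = 34/3, P = 42 − 1.5·34/3 = 25.
Lerner index = (P − MC)/P = (25 − 8)/25 = 0.68.

Lerner index = 0.68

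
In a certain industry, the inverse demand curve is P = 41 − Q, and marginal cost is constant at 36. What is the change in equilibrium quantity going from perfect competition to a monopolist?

Perfect competition: P = MC = 36, so 41 − Q = 36 and Q = 5.
The monopolist equates marginal revenue to marginal cost: 41 − 2Q = 36, so Q = 2.5. From demand, P = 38.5.
Change in equilibrium quantity: 2.5 − 5 = −2.5.

Q falls by 2.5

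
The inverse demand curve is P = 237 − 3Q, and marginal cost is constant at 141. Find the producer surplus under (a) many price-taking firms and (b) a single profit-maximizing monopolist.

Competitive firms price at marginal cost: P = 141, giving Q = 32.
PS = (141 − 141)·32 = 0.
A monopolist chooses Q where MR = MC. MR = 237 − 6Q; setting this equal to 141 gives Q = 16 and P = 189.
PS = (189 − 141)·16 = 768.

Competition: PS = 0; Monopoly: PS = 768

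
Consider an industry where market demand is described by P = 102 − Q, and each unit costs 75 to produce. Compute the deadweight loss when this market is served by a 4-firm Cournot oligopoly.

DWL = 14.58

Under competition P = MC = 75, so Q = (102 − 75)/1 = 27.
In a 4-firm Cournot equilibrium, symmetry and the first-order condition give q = (102 − 75)/(5) = 5.4. So Q = 21.6 and P = 80.4.
DWL is the triangle between Q = 21.6 and Q = 27: ½·(27 − 21.6)·(80.4 − 75) = 14.58.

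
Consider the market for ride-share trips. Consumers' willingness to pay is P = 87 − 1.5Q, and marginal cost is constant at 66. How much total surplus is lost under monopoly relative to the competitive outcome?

DWL = 36.75

Under competition P = MC = 66, so Q = (87 − 66)/1.5 = 14.
A monopolist chooses Q where MR = MC. MR = 87 − 3Q; setting this equal to 66 gives Q = 7 and P = 76.5.
DWL is the triangle between Q = 7 and Q = 14: ½·(14 − 7)·(76.5 − 66) = 36.75.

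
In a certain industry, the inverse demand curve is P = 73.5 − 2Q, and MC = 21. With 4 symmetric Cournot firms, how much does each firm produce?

q_i = 5.25

In a 4-firm Cournot equilibrium, symmetry and the first-order condition give q = (73.5 − 21)/(10) = 5.25. So Q = 21 and P = 31.5.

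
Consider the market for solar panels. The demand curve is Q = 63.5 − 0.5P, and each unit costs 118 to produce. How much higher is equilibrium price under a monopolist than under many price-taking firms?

Equilibrium price rises by 4.5

Inverting demand: P = 127 − 2Q.
Under competition P = MC = 118, so Q = (127 − 118)/2 = 4.5.
Monopoly sets MR = MC: 127 − 4Q = 118 ⇒ Q = 2.25, P = 127 − 2·2.25 = 122.5.
Change in equilibrium price: 122.5 − 118 = 4.5.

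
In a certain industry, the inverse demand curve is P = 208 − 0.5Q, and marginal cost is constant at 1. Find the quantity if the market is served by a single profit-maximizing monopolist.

A monopolist chooses Q where MR = MC. MR = 208 − Q; setting this equal to 1 gives Q = 207 and P = 104.5.

Q = 207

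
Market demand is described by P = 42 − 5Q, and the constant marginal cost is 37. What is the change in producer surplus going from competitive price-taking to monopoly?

Producer surplus rises by 1.25

Competitive firms price at marginal cost: P = 37, giving Q = 1.
PS = (37 − 37)·1 = 0.
A monopolist chooses Q where MR = MC. MR = 42 − 10Q; setting this equal to 37 gives Q = 0.5 and P = 39.5.
PS = (39.5 − 37)·0.5 = 1.25.
Change in producer surplus: 1.25 − 0 = 1.25.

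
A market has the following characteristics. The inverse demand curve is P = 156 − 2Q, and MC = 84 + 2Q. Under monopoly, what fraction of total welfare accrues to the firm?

PS/TS = 0.75

The monopolist equates marginal revenue to marginal cost: 156 − 4Q = 84 + 2Q, so Q = 12. From demand, P = 132.
CS = ½·(156 − 132)·12 = 144.
PS = P·Q − VC(Q) = 132·12 − (84·12 + ½·2·12²) = 432.
Share captured = PS/TS = 432/576 = 0.75.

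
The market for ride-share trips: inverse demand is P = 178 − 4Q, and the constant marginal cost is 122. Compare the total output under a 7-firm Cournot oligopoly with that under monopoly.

In a 7-firm Cournot equilibrium, symmetry and the first-order condition give q = (178 − 122)/(32) = 1.75. So Q = 12.25 and P = 129.
The monopolist equates marginal revenue to marginal cost: 178 − 8Q = 122, so Q = 7. From demand, P = 150.

Cournot: Q = 12.25; Monopoly: Q = 7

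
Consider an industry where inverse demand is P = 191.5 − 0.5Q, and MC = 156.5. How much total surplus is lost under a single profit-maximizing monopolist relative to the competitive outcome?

Under competition P = MC = 156.5, so Q = (191.5 − 156.5)/0.5 = 70.
The monopolist equates marginal revenue to marginal cost: 191.5 − Q = 156.5, so Q = 35. From demand, P = 174.
DWL is the triangle between Q = 35 and Q = 70: ½·(70 − 35)·(174 − 156.5) = 306.25.

DWL = 306.25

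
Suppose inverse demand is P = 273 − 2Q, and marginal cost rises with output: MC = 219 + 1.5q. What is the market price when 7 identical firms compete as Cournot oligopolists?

P = 229.8

In a 7-firm Cournot equilibrium, symmetry and the first-order condition give q = (273 − 219)/(17.5) = 108/35. So Q = 21.6 and P = 229.8.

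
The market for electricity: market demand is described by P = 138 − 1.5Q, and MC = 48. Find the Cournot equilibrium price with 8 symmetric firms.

Cournot with 8 identical firms: the symmetric best-response condition is 138 − 13.5q = 48. Each firm produces q = 20/3, total output Q = 160/3, price P = 58.

P = 58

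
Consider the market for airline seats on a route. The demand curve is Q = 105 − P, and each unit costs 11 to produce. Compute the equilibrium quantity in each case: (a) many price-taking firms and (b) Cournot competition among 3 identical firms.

Competition: Q = 94; Cournot: Q = 70.5

Inverting demand: P = 105 − Q.
Perfect competition: P = MC = 11, so 105 − Q = 11 and Q = 94.
Cournot with 3 identical firms: the symmetric best-response condition is 105 − 4q = 11. Each firm produces q = 23.5, total output Q = 70.5, price P = 34.5.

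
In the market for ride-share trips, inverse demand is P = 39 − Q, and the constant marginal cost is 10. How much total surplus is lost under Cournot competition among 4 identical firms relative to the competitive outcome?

DWL = 16.82

Perfect competition: P = MC = 10, so 39 − Q = 10 and Q = 29.
With 4 symmetric Cournot firms, each firm's FOC gives 39 − 5q = 10, so q = 5.8, Q = 4·5.8 = 23.2, and P = 15.8.
DWL is the triangle between Q = 23.2 and Q = 29: ½·(29 − 23.2)·(15.8 − 10) = 16.82.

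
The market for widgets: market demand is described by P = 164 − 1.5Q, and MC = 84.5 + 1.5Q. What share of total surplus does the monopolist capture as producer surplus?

PS/TS = 0.75

A monopolist chooses Q where MR = MC. MR = 164 − 3Q; setting this equal to 84.5 + 1.5Q gives Q = 53/3 and P = 137.5.
CS = ½·(164 − 137.5)·53/3 = 2809/12.
PS = P·Q − VC(Q) = 137.5·53/3 − (84.5·53/3 + ½·1.5·(53/3)²) = 702.25.
Share captured = PS/TS = 702.25/(2809/3) = 0.75.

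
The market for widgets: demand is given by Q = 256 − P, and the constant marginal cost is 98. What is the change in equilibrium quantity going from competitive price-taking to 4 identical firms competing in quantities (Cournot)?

Inverting demand: P = 256 − Q.
Under competition P = MC = 98, so Q = (256 − 98)/1 = 158.
In a 4-firm Cournot equilibrium, symmetry and the first-order condition give q = (256 − 98)/(5) = 31.6. So Q = 126.4 and P = 129.6.
Change in equilibrium quantity: 126.4 − 158 = −31.6.

Q falls by 31.6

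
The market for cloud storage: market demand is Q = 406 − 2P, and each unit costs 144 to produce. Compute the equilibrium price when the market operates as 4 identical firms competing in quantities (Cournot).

P = 155.8

Inverting demand: P = 203 − 0.5Q.
In a 4-firm Cournot equilibrium, symmetry and the first-order condition give q = (203 − 144)/(2.5) = 23.6. So Q = 94.4 and P = 155.8.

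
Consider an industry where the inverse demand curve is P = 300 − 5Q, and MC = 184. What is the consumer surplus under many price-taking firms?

Perfect competition: P = MC = 184, so 300 − 5Q = 184 and Q = 23.2.
CS = ½·(300 − 184)·23.2 = 1345.6.

CS = 1345.6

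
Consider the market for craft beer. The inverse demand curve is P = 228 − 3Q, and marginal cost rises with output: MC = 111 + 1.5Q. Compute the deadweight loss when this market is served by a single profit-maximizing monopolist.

DWL = 243.36

Competitive equilibrium sets price equal to marginal cost: 228 − 3Q = 111 + 1.5Q, so Q = 26 and P = 150.
Monopoly sets MR = MC: 228 − 6Q = 111 + 1.5Q ⇒ Q = 15.6, P = 228 − 3·15.6 = 181.2.
CS = ½·(228 − 150)·26 = 1014; PS = (150·26 − 111·26 − ½·1.5·26²) = 507; TS = 1521.
CS = ½·(228 − 181.2)·15.6 = 365.04; PS = (181.2·15.6 − 111·15.6 − ½·1.5·15.6²) = 912.6; TS = 1277.64.
DWL = 1521 − 1277.64 = 243.36.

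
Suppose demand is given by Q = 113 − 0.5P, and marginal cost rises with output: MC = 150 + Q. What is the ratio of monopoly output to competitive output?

Inverting demand: P = 226 − 2Q.
The monopolist equates marginal revenue to marginal cost: 226 − 4Q = 150 + Q, so Q = 15.2. From demand, P = 195.6.
Competitive equilibrium sets price equal to marginal cost: 226 − 2Q = 150 + Q, so Q = 76/3 and P = 526/3.
Ratio Q_m/Q_c = 15.2/(76/3) = 0.6.

Q_m/Q_c = 0.6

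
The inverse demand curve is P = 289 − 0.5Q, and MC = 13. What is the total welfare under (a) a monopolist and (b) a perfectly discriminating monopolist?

A monopolist chooses Q where MR = MC. MR = 289 − Q; setting this equal to 13 gives Q = 276 and P = 151.
CS = ½·(289 − 151)·276 = 19044; PS = (151 − 13)·276 = 38088; TS = 57132.
Under first-degree price discrimination the firm charges each unit its demand price and produces up to where P = MC, i.e. Q = 552. Consumer surplus is zero; producer surplus equals total surplus.
TS = 76176 (equal to competitive TS).

Monopoly: TS = 57132; Perfect PD: TS = 76176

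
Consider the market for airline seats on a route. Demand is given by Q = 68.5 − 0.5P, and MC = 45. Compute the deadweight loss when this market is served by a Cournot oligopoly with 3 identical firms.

Inverting demand: P = 137 − 2Q.
Under competition P = MC = 45, so Q = (137 − 45)/2 = 46.
With 3 symmetric Cournot firms, each firm's FOC gives 137 − 8q = 45, so q = 11.5, Q = 3·11.5 = 34.5, and P = 68.
DWL is the triangle between Q = 34.5 and Q = 46: ½·(46 − 34.5)·(68 − 45) = 132.25.

DWL = 132.25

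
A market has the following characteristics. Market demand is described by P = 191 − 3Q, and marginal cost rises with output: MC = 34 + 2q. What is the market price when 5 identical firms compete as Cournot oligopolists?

Cournot with 5 identical firms: the symmetric best-response condition is 191 − 18q = 34 + 2q. Each firm produces q = 7.85, total output Q = 39.25, price P = 73.25.

P = 73.25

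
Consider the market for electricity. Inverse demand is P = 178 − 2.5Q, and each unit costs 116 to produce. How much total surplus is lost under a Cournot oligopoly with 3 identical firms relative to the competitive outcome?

Perfect competition: P = MC = 116, so 178 − 2.5Q = 116 and Q = 24.8.
In a 3-firm Cournot equilibrium, symmetry and the first-order condition give q = (178 − 116)/(10) = 6.2. So Q = 18.6 and P = 131.5.
DWL is the triangle between Q = 18.6 and Q = 24.8: ½·(24.8 − 18.6)·(131.5 − 116) = 48.05.

DWL = 48.05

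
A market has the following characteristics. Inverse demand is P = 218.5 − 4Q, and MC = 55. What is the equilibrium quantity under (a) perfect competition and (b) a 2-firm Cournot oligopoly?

Competition: Q = 40.875; Cournot: Q = 27.25

Under competition P = MC = 55, so Q = (218.5 − 55)/4 = 40.875.
In a 2-firm Cournot equilibrium, symmetry and the first-order condition give q = (218.5 − 55)/(12) = 13.625. So Q = 27.25 and P = 109.5.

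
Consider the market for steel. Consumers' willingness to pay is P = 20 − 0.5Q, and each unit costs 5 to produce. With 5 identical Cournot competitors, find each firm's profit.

π_i = 12.5

In a 5-firm Cournot equilibrium, symmetry and the first-order condition give q = (20 − 5)/(3) = 5. So Q = 25 and P = 7.5.
Each firm's profit = (7.5 − 5)·5 = 12.5.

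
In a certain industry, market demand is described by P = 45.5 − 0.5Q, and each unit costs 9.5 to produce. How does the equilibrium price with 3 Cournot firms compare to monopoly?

Cournot with 3 identical firms: the symmetric best-response condition is 45.5 − 2q = 9.5. Each firm produces q = 18, total output Q = 54, price P = 18.5.
A monopolist chooses Q where MR = MC. MR = 45.5 − Q; setting this equal to 9.5 gives Q = 36 and P = 27.5.

Cournot: P = 18.5; Monopoly: P = 27.5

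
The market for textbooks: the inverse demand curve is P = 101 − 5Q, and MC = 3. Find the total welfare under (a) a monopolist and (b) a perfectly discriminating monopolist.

Monopoly: TS = 720.3; Perfect PD: TS = 960.4

Monopoly sets MR = MC: 101 − 10Q = 3 ⇒ Q = 9.8, P = 101 − 5·9.8 = 52.
CS = ½·(101 − 52)·9.8 = 240.1; PS = (52 − 3)·9.8 = 480.2; TS = 720.3.
A perfectly discriminating monopolist sells every unit with P(Q) ≥ MC(Q), so output equals the competitive quantity Q = 19.6. Each buyer pays their reservation price, so CS = 0 and the firm captures all surplus.
TS = 960.4 (equal to competitive TS).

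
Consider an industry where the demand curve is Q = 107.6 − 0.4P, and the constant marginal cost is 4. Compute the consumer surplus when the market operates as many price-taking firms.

Inverting demand: P = 269 − 2.5Q.
Competitive firms price at marginal cost: P = 4, giving Q = 106.
CS = ½·(269 − 4)·106 = 14045.

CS = 14045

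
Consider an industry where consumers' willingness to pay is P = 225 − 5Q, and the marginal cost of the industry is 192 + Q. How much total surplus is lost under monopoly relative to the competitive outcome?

DWL = 18.75

Competitive equilibrium sets price equal to marginal cost: 225 − 5Q = 192 + Q, so Q = 5.5 and P = 197.5.
A monopolist chooses Q where MR = MC. MR = 225 − 10Q; setting this equal to 192 + Q gives Q = 3 and P = 210.
CS = ½·(225 − 197.5)·5.5 = 75.625; PS = (197.5·5.5 − 192·5.5 − ½·1·5.5²) = 15.125; TS = 90.75.
CS = ½·(225 − 210)·3 = 22.5; PS = (210·3 − 192·3 − ½·1·3²) = 49.5; TS = 72.
DWL = 90.75 − 72 = 18.75.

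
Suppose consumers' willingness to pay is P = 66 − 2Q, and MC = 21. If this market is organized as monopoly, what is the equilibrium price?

The monopolist equates marginal revenue to marginal cost: 66 − 4Q = 21, so Q = 11.25. From demand, P = 43.5.

P = 43.5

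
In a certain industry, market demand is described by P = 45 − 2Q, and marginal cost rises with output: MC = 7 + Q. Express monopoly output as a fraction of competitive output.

Q_m/Q_c = 0.6

Monopoly sets MR = MC: 45 − 4Q = 7 + Q ⇒ Q = 7.6, P = 45 − 2·7.6 = 29.8.
Under competition P = MC: 45 − 2Q = 7 + Q ⇒ Q = 38/3, P = 59/3.
Ratio Q_m/Q_c = 7.6/(38/3) = 0.6.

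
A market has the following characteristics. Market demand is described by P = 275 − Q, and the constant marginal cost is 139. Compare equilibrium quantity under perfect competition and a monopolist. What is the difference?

Perfect competition: P = MC = 139, so 275 − Q = 139 and Q = 136.
Monopoly sets MR = MC: 275 − 2Q = 139 ⇒ Q = 68, P = 275 − 68 = 207.
Change in equilibrium quantity: 68 − 136 = −68.

Q falls by 68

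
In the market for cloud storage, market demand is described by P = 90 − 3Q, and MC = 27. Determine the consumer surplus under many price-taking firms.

CS = 661.5

Perfect competition: P = MC = 27, so 90 − 3Q = 27 and Q = 21.
CS = ½·(90 − 27)·21 = 661.5.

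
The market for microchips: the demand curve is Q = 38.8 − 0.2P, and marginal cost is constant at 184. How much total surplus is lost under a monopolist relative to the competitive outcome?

Inverting demand: P = 194 − 5Q.
Perfect competition: P = MC = 184, so 194 − 5Q = 184 and Q = 2.
The monopolist equates marginal revenue to marginal cost: 194 − 10Q = 184, so Q = 1. From demand, P = 189.
DWL is the triangle between Q = 1 and Q = 2: ½·(2 − 1)·(189 − 184) = 2.5.

DWL = 2.5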